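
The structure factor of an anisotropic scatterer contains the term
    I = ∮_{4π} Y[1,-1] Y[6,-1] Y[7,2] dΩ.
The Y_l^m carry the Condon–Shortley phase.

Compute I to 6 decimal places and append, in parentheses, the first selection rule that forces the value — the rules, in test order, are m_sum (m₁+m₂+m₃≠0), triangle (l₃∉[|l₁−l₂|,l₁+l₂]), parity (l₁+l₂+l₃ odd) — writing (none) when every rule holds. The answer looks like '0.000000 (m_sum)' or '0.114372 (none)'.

0.209937 (none)

Rules hold: Σm=0, L=14 even, 5≤7≤7.
N = 3·13·15 = 585
Δ = 0!·2!·12!/15! = 1/1365
Racah Σ t=0..0: t=0:+1/518400 = 1/518400
⇒ 3j(1 6 7; 0 0 0)² = 7/195, sgn -1
Racah Σ t=0..0: t=0:+1/1209600 = 1/1209600
⇒ 3j(1 6 7; -1 -1 2)² = 12/455, sgn -1
4πI² = N·(3j₀)²·(3jₘ)² = 36/65
I = +1·√(0.553846/4π) = 0.20993732
No selection rule forces the value: the integral is nonzero (none).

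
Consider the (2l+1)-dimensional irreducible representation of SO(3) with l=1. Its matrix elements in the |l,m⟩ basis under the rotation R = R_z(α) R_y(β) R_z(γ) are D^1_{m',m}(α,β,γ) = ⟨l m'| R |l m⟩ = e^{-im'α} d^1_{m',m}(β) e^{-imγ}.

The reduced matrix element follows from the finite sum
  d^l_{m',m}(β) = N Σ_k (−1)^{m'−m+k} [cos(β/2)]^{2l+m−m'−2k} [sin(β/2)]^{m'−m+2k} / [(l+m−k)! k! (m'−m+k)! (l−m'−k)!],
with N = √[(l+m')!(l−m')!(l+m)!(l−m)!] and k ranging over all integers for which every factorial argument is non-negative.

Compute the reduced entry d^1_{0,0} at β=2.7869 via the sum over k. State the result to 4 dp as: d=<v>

d=-0.9378

d^1_{0,0}(β=2.7869) via the finite sum:
c=cos(2.786900/2)=0.176418, s=sin(2.786900/2)=0.984315; N=√[1·1·1·1]=1.000000
k: max(0,(0)−(0))=0 … min(1+(0),1−(0))=1
  k=0: (−1)^0·1.0000/(1)·0.1764^2·0.9843^0 = +0.031123
  k=1: (−1)^1·1.0000/(1)·0.1764^0·0.9843^2 = -0.968877
d^1_{0,0}(2.7869) = +0.031123 -0.968877 = -0.937753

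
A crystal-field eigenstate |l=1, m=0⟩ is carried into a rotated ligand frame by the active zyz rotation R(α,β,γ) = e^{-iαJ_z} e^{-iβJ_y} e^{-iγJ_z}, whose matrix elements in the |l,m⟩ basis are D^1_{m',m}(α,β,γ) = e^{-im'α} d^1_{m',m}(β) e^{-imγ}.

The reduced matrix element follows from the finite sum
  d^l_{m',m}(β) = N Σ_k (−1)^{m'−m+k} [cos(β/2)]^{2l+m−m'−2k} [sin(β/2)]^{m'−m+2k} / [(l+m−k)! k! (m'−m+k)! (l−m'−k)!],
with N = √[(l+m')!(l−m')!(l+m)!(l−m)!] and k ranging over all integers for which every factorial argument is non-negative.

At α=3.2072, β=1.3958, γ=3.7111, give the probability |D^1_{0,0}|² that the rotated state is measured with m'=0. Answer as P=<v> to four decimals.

P=0.0303

D^1_{0,0}(3.2072,1.3958,3.7111) = e^{-i·0·3.2072}·d^1_{0,0}(1.3958)·e^{-i·0·3.7111}. Compute d first:
Half-angle: c=0.766193, s=0.642610. N=√(1·1·1·1)=1.000000
k: max(0,(0)−(0))=0 … min(1+(0),1−(0))=1
  k=0: (−1)^0·1.0000/(1)·0.7662^2·0.6426^0 = +0.587052
  k=1: (−1)^1·1.0000/(1)·0.7662^0·0.6426^2 = -0.412948
d^1_{0,0}(1.3958) = +0.587052 -0.412948 = +0.174105
|D^1_{0,0}|² = |d^1_{0,0}(β)|² = (+0.174105)² = 0.030312 (the z-rotation phases have unit modulus)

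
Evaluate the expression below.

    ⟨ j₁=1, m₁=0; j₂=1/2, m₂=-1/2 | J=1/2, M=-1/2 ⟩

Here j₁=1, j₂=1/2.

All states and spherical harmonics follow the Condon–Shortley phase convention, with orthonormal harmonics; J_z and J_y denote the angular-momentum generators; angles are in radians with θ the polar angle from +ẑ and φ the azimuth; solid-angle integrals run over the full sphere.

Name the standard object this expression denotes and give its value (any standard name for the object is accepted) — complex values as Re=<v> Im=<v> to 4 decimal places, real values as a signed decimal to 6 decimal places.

This is a Clebsch–Gordan (vector-coupling) coefficient.
√[2·1!1!0!/3! · 1!1!0!1!0!1!] = √(1/3)
  +(−1)^0/∏(0,1,1,0,0,0)! = 1  (running 1)
⟨..|..⟩ = √(1/3)·(1) = +0.577350

Clebsch–Gordan coefficient, +√(1/3) ≈ +0.577350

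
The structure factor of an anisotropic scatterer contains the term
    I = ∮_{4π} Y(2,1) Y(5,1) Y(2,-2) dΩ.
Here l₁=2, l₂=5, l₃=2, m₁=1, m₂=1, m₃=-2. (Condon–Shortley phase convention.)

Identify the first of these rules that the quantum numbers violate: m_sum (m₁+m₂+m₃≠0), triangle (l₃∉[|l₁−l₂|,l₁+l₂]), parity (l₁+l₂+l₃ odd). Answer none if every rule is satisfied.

triangle

Σmᵢ = 0  ✓
l₃∈[|l₁−l₂|,l₁+l₂]=[3,7] required, l₃=2 fails  ✗
Σlᵢ = 9 ⇒ odd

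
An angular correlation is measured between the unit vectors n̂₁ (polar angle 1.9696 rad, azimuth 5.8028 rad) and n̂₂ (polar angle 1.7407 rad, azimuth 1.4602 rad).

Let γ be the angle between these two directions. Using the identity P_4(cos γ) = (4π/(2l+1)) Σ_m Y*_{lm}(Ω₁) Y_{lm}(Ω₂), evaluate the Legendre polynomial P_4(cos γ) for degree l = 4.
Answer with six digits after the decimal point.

0.137206

Addition theorem: P_4(cos γ) = (4π/9) Σ_m Y*_{lm}(Ω₁) Y_{lm}(Ω₂), m = −4…4:
  m=-4: Y*=(-0.109654, -0.299706)  Y=(0.377390, 0.178769)  product (0.012196, -0.132709)
  m=-3: Y*=(-0.049172, 0.377172)  Y=(0.066004, -0.191579)  product (0.069013, 0.034315)
  m=-2: Y*=(0.009037, -0.012929)  Y=(0.253591, 0.057026)  product (0.003029, -0.002763)
  m=-1: Y*=(0.291925, -0.152122)  Y=(0.024364, -0.219396)  product (-0.026263, -0.067753)
  m=+0: Y*=(-0.076998, -0.000000)  Y=(0.229649, 0.000000)  product (-0.017683, -0.000000)
  m=+1: Y*=(-0.291925, -0.152122)  Y=(-0.024364, -0.219396)  product (-0.026263, 0.067753)
  m=+2: Y*=(0.009037, 0.012929)  Y=(0.253591, -0.057026)  product (0.003029, 0.002763)
  m=+3: Y*=(0.049172, 0.377172)  Y=(-0.066004, -0.191579)  product (0.069013, -0.034315)
  m=+4: Y*=(-0.109654, 0.299706)  Y=(0.377390, -0.178769)  product (0.012196, 0.132709)
Accumulated sum (0.098267, 0.000000); after 4π/(2l+1) scaling, (0.137206, 0.000000) ⇒ P_4 = 0.137206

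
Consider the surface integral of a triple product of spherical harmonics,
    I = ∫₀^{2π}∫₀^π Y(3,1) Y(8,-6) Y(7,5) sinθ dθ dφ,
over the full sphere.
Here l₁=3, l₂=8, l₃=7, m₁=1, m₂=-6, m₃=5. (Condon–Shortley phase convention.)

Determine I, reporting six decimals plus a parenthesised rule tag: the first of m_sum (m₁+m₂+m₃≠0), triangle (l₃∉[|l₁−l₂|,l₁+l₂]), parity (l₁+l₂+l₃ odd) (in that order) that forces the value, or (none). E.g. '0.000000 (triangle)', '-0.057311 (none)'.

Rules hold: Σm=0, L=18 even, 5≤7≤11.
N = 7·17·15 = 1785
Δ = 4!·2!·12!/19! = 1/5290740
Racah Σ t=1..3: t=1:−1/7257600 t=2:+1/2073600 t=3:−1/7257600 = 1/4838400
⇒ 3j(3 8 7; 0 0 0)² = 252/20995, sgn -1
Racah Σ t=0..2: t=0:+1/348364800 t=1:−1/239500800 t=2:+1/3832012800 = -1/958003200
⇒ 3j(3 8 7; 1 -6 5)² = 8/4845, sgn -1
4πI² = N·(3j₀)²·(3jₘ)² = 14112/398905
I = +1·√(0.0353768/4π) = 0.05305846
No selection rule forces the value: the integral is nonzero (none).

0.053058 (none)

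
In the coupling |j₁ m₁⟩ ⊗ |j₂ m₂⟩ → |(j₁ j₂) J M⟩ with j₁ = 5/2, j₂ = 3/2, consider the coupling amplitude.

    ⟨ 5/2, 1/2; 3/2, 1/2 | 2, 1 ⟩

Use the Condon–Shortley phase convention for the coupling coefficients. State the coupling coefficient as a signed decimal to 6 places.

triangle: 2!*3!*1!/7! = 12/5040
(j±m)!: 3!*2!*2!*1!*3!*1! = 144
prefactor² = (2J+1)*Δ*N² = 12/7
  k=1: −1/(1!*1!*1!*1!*2!*0!) = -1/2
  k=2: +1/(2!*0!*0!*0!*3!*1!) = 1/12
Σ = -5/12  ⇒  CG² = 12/7*(-5/12)² = 25/84
CG = −√(25/84) = -0.545545

-0.545545  (= −√(25/84))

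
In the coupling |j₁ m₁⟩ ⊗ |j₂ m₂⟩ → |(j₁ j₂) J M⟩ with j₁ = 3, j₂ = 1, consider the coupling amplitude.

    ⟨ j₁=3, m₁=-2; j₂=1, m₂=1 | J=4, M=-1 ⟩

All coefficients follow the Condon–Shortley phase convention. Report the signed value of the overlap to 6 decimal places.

√[9·0!6!2!/9! · 1!5!2!0!3!5!] = √(43200/7)
  +(−1)^0/∏(0,0,5,2,1,0)! = 1/240  (running 1/240)
⟨..|..⟩ = √(43200/7)·(1/240) = +0.327327

+0.327327  (= +√(3/28))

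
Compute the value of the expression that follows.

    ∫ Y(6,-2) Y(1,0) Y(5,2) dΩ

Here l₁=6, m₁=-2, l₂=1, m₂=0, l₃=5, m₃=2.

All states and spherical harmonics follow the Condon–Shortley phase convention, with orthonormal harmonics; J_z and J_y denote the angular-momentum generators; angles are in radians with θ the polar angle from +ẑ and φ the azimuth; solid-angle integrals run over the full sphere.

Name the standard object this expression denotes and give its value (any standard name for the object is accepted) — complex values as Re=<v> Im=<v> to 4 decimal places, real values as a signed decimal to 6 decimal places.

Gaunt coefficient, +0.231133

This is a Gaunt coefficient — the integral of a triple product of spherical harmonics over the sphere.
Checks pass: Σm=0; 12 even; l₃=5∈[5,7].
(2·6+1)(2·1+1)(2·5+1) = 429
Δ: 2! 10! 0! / 13! → 1/858
sum: t=1:−1/14400 = -1/14400
3j²(6 1 5; 0 0 0) = Δ·Π!·Σ² = 6/143  (sign +1)
sum: t=1:−1/30240 = -1/30240
3j²(6 1 5; -2 0 2) = Δ·Π!·Σ² = 16/429  (sign +1)
combine: 4πI² = 429·6/143·16/429 = 96/143
take √, sign +1: I = 0.23113338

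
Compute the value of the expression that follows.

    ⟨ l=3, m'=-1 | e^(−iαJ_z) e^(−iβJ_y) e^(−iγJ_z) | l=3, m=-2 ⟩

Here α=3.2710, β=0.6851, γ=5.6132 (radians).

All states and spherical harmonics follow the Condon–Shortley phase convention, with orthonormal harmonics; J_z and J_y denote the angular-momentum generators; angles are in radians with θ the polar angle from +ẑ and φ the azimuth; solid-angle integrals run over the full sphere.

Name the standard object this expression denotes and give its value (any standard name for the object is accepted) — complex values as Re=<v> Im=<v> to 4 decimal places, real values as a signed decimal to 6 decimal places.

Wigner D-matrix element, Re=0.2070 Im=-0.5495

This is a Wigner D-matrix element — the rotation-matrix element ⟨l m'| R(α,β,γ) |l m⟩ in the angular-momentum basis.
D^3_{-1,-2}(3.2710,0.6851,5.6132) = e^{-i·-1·3.2710}·d^3_{-1,-2}(0.6851)·e^{-i·-2·5.6132}. Compute d first:
c=cos(0.685100/2)=0.941901, s=sin(0.685100/2)=0.335890; N=√[2·24·1·120]=75.894664
Admissible k: 0..1 (factorial args all ≥0)
  k=0: (−1)^1·75.8947/(24)·0.9419^5·0.3359^1 = -0.787452
  k=1: (−1)^2·75.8947/(12)·0.9419^3·0.3359^3 = +0.200280
d^3_{-1,-2}(0.6851) = -0.787452 +0.200280 = -0.587172
D = (-0.991639-0.129046i)·(-0.587172)·(+0.228781-0.973478i) = +0.206974-0.549484i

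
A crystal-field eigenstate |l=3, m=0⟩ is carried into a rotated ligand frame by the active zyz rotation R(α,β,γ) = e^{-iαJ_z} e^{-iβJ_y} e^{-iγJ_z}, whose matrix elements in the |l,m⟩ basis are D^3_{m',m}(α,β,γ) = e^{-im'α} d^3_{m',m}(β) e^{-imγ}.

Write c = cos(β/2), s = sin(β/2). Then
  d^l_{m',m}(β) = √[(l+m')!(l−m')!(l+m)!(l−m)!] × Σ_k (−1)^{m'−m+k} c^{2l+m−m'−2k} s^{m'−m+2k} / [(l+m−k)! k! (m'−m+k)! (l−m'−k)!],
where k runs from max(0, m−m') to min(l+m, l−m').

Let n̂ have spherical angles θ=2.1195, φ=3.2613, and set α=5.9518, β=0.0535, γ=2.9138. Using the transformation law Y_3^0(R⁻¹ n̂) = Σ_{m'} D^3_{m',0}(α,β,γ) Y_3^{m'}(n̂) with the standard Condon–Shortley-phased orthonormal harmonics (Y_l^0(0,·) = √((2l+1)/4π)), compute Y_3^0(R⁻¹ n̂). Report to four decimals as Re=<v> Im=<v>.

Re=0.2980 Im=0.0000

Need the full column D^3_{m',0} for m'=−3..3 at α=5.9518, β=0.0535, γ=2.9138.
cos(β/2)=0.999642, sin(β/2)=0.026747
d^3_{-3,0}: single k=3 term ⇒ +0.000085;  D = +0.000047-0.000072i
d^3_{-2,0}: k∈[2..3] ⇒ +0.003913 -0.000003 = +0.003910;  D = +0.003082-0.002406i
d^3_{-1,0}: k∈[1..3] ⇒ +0.092488 -0.000199 +0.000000 = +0.092289;  D = +0.087268-0.030027i
d^3_{0,0}: k∈[0..3] ⇒ +0.997855 -0.006429 +0.000005 -0.000000 = +0.991431;  D = +0.991431+0.000000i
d^3_{1,0}: k∈[0..2] ⇒ -0.092488 +0.000199 -0.000000 = -0.092289;  D = -0.087268-0.030027i
d^3_{2,0}: k∈[0..1] ⇒ +0.003913 -0.000003 = +0.003910;  D = +0.003082+0.002406i
d^3_{3,0}: single k=0 term ⇒ -0.000085;  D = -0.000047-0.000072i
Y_3^{m'}(θ=2.1195,φ=3.2613) and Σ D·Y over m':
  (+0.0000-0.0001i)·(-0.2426+0.0911i)  (+0.0031-0.0024i)·(-0.3770+0.0920i)  (+0.0873-0.0300i)·(-0.0986+0.0119i)  (+0.9914+0.0000i)·(+0.3192+0.0000i)  (-0.0873-0.0300i)·(+0.0986+0.0119i)  (+0.0031+0.0024i)·(-0.3770-0.0920i)  (-0.0000-0.0001i)·(+0.2426+0.0911i)
Y_3^0(R⁻¹ n̂) = +0.298041+0.000000i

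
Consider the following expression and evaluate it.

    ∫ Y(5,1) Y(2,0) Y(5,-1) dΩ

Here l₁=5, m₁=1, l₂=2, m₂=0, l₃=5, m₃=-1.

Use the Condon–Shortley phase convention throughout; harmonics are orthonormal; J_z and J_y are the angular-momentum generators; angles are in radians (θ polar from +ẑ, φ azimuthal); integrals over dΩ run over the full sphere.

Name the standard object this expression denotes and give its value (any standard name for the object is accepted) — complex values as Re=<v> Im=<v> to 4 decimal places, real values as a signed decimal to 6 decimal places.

Gaunt coefficient, -0.145565

This is a Gaunt coefficient — the integral of a triple product of spherical harmonics over the sphere.
m-sum 0 ✓  L=12 even ✓  3≤5≤7 ✓
Π(2lᵢ+1) = 11×5×11 = 605
triangle coeff Δ(5,2,5) = 1/38610
Σ_t [0,2]: t=0:+1/2880 t=1:−1/576 t=2:+1/2880 = -1/960
(3j)²=10/429 [(5 2 5; 0 0 0)], sign=+1
Σ_t [0,2]: t=0:+1/2304 t=1:−1/720 t=2:+1/5760 = -1/1280
(3j)²=27/1430 [(5 2 5; 1 0 -1)], sign=-1
⇒ 4πI² = 45/169
I = (-1)√(45/169/(4π)) = -0.14556534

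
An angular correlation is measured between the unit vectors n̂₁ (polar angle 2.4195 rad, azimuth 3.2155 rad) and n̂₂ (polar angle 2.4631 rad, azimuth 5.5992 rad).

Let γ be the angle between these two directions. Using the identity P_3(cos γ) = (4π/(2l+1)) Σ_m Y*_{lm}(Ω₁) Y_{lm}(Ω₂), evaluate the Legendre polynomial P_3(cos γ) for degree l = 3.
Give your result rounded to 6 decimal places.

-0.367779

Summing Y*_{l m}(θ₁,φ₁)·Y_{l m}(θ₂,φ₂) over m ∈ [−3, 3]; prefactor 4π/(2·3+1) = 1.795196:
  m=-3: Y*=-0.117523-0.026493i  Y=-0.047738+0.091436i  product +0.008033-0.009481i
  m=-2: Y*=-0.331387-0.049344i  Y=-0.063132-0.306982i  product +0.005773+0.104845i
  m=-1: Y*=-0.386786-0.028638i  Y=+0.319207+0.260241i  product -0.116012-0.109799i
  m=+0: Y*=+0.051616-0.000000i  Y=-0.008851+0.000000i  product -0.000457+0.000000i
  m=+1: Y*=+0.386786-0.028638i  Y=-0.319207+0.260241i  product -0.116012+0.109799i
  m=+2: Y*=-0.331387+0.049344i  Y=-0.063132+0.306982i  product +0.005773-0.104845i
  m=+3: Y*=+0.117523-0.026493i  Y=+0.047738+0.091436i  product +0.008033+0.009481i
Total Σ_m = -0.204868-0.000000i. Multiply by 1.795196: -0.367779-0.000000i. P_3(cos γ) = -0.367779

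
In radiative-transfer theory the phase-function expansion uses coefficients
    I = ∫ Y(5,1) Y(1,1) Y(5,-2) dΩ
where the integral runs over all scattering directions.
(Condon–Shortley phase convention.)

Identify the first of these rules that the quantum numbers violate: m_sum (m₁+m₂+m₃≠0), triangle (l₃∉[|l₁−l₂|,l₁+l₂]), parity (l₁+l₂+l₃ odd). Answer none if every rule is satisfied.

parity

Σmᵢ = 0  ✓
l₃∈[|l₁−l₂|,l₁+l₂]=[4,6], have l₃=5  ✓
Σlᵢ = 11 ⇒ odd  ✗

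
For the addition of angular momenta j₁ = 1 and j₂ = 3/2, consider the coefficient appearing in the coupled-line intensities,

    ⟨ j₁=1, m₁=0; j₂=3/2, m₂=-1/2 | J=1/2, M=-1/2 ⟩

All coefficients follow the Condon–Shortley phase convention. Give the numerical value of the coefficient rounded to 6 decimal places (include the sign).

-0.577350

triangle: 2!×0!×1!/4! = 2/24
(j±m)!: 1!×1!×1!×2!×0!×1! = 2
prefactor² = (2J+1)×Δ×N² = 1/3
  k=1: −1/(1!×1!×0!×0!×0!×1!) = -1
Σ = -1  ⇒  CG² = 1/3×(-1)² = 1/3
CG = −√(1/3) = -0.577350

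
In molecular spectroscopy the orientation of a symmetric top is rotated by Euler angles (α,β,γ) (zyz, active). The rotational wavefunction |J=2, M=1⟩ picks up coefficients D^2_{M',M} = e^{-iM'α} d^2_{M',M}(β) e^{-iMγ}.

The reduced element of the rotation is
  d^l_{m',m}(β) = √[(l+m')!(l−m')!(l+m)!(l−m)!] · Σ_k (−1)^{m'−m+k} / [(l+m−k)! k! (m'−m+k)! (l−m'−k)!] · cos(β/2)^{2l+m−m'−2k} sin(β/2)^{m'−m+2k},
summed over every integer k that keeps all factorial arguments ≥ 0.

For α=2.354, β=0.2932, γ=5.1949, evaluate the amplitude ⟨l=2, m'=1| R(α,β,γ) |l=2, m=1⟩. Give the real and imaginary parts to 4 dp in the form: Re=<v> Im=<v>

D^2_{1,1}(2.3540,0.2932,5.1949) = e^{-i·1·2.3540}·d^2_{1,1}(0.2932)·e^{-i·1·5.1949}. Compute d first:
With c≡cos(β/2)=0.989273 and s≡sin(β/2)=0.146075, N=[6·1·6·1]^{1/2}=6.000000
The bounds max(0,m−m')=0 and min(l+m,l−m')=1 give 2 terms
  k=0: (−1)^0·6.0000/(6)·0.9893^4·0.1461^0 = +0.957779
  k=1: (−1)^1·6.0000/(2)·0.9893^2·0.1461^2 = -0.062648
d^2_{1,1}(0.2932) = +0.957779 -0.062648 = +0.895131
Phases: e^{-i·(1)·2.3540}=-0.705553-0.708657i, e^{-i·(1)·5.1949}=+0.464005+0.885833i ⇒ D=+0.268871-0.853796i

Re=0.2689 Im=-0.8538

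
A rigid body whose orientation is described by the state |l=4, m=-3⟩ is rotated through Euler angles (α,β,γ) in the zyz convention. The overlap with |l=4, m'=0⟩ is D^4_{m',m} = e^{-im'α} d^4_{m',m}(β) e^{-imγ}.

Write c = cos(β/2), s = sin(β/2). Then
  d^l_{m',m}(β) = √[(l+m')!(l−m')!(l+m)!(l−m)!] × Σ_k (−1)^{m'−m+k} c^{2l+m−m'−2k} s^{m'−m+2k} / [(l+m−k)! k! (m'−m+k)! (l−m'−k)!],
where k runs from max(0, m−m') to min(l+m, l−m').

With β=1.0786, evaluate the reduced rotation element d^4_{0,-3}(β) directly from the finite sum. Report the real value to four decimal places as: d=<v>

d=-0.4784

d^4_{0,-3}(β=1.0786) via the finite sum:
c=cos(1.078600/2)=0.858068, s=sin(1.078600/2)=0.513535; N=√[24·24·1·5040]=1703.830978
k∈{0,1} keeps every argument non-negative
  k=0: (−1)^3·1703.8310/(144)·0.8581^5·0.5135^3 = -0.745392
  k=1: (−1)^4·1703.8310/(144)·0.8581^3·0.5135^5 = +0.266982
d^4_{0,-3}(1.0786) = -0.745392 +0.266982 = -0.478410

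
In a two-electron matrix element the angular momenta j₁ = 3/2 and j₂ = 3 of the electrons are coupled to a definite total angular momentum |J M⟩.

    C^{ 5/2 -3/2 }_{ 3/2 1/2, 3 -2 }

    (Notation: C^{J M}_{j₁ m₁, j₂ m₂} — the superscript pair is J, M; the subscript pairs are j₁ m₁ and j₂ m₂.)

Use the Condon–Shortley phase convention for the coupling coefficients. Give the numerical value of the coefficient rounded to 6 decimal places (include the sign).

j₁+j₂−J=2  J+j₁−j₂=1  J−j₁+j₂=4  j₁+j₂+J+1=8
(j₁±m₁, j₂±m₂, J±M) = (2,1,1,5,1,4)
P² = 288/7
sum k=0..1:
  [0] +1/12 = 1/12
  [1] −1/24 = -1/24
S = 1/24
C² = P²·S² = 1/14 ; C = +0.267261

+√(1/14) ≈ +0.267261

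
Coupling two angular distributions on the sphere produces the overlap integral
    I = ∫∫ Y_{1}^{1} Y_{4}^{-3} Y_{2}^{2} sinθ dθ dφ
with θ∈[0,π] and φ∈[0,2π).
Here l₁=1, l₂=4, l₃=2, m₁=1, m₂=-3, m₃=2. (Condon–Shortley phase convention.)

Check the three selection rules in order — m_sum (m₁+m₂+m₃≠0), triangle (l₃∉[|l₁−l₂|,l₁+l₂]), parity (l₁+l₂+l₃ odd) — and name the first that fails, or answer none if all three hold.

triangle

m₁+m₂+m₃ = 1 − 3 + 2 = 0  ✓
triangle: need |l₁−l₂| ≤ l₃ ≤ l₁+l₂ = [3,5]; l₃=2 is outside  ✗
parity: l₁+l₂+l₃ = 7 is odd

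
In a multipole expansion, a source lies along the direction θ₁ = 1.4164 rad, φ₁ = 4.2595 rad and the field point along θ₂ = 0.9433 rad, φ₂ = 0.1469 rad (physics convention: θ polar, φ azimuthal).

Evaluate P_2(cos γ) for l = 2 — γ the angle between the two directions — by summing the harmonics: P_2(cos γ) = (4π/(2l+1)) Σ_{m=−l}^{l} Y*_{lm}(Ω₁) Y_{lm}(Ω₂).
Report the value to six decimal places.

-0.304289

Term-by-term m-sum for l=2 (normalisation 4π/5 = 2.513274):
  m=-2: (-0.232723+0.296773i) × (+0.242276-0.073302i) = -0.034629+0.088960i  (running Σ = -0.034629+0.088960i)
  m=-1: (-0.051367-0.105557i) × (+0.363217-0.053744i) = -0.024330-0.035580i  (running Σ = -0.058959+0.053380i)
  m=0: (-0.293015-0.000000i) × (+0.010764+0.000000i) = -0.003154-0.000000i  (running Σ = -0.062113+0.053380i)
  m=1: (+0.051367-0.105557i) × (-0.363217-0.053744i) = -0.024330+0.035580i  (running Σ = -0.086444+0.088960i)
  m=2: (-0.232723-0.296773i) × (+0.242276+0.073302i) = -0.034629-0.088960i  (running Σ = -0.121073+0.000000i)
Σ over m = -0.121073+0.000000i; ×(4π/5) → -0.304289+0.000000i. Real part: -0.304289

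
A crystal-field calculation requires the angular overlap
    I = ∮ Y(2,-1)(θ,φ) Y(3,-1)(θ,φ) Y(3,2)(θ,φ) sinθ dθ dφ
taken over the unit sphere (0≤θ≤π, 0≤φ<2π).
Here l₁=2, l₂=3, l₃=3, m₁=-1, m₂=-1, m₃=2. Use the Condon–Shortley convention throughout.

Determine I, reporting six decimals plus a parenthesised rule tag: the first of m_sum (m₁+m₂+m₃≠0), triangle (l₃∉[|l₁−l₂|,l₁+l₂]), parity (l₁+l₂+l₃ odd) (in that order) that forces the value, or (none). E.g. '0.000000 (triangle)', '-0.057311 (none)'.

0.162868 (none)

Rules hold: Σm=0, L=8 even, 1≤3≤5.
N = 5·7·7 = 245
Δ = 2!·2!·4!/9! = 1/3780
Racah Σ t=0..2: t=0:+1/24 t=1:−1/4 t=2:+1/24 = -1/6
⇒ 3j(2 3 3; 0 0 0)² = 4/105, sgn +1
Racah Σ t=1..2: t=1:−1/12 t=2:+1/48 = -1/16
⇒ 3j(2 3 3; -1 -1 2)² = 1/28, sgn +1
4πI² = N·(3j₀)²·(3jₘ)² = 1/3
I = +1·√(0.333333/4π) = 0.16286750
No selection rule forces the value: the integral is nonzero (none).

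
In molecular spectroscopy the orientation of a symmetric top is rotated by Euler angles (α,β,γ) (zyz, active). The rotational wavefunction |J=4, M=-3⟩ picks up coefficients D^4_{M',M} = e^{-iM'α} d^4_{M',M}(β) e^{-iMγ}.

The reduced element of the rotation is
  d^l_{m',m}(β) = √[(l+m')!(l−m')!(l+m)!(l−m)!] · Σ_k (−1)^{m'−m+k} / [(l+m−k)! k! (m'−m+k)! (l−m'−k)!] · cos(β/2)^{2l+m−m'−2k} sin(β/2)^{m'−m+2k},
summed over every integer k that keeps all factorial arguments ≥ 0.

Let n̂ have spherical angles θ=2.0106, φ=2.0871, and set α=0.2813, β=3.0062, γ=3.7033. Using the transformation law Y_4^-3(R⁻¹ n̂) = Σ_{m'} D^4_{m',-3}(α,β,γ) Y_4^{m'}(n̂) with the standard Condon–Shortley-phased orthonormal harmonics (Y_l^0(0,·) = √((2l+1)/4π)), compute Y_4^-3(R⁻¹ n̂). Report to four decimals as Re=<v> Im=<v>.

Need the full column D^4_{m',-3} for m'=−4..4 at α=0.2813, β=3.0062, γ=3.7033.
cos(β/2)=0.067645, sin(β/2)=0.997709
d^4_{-4,-3}: single k=1 term ⇒ +0.000000;  D = +0.000000-0.000000i
d^4_{-3,-3}: k∈[0..1] ⇒ +0.000000 -0.000001 = -0.000001;  D = -0.000001+0.000000i
d^4_{-2,-3}: k∈[0..1] ⇒ -0.000000 +0.000016 = +0.000016;  D = +0.000010-0.000012i
d^4_{-1,-3}: k∈[0..1] ⇒ +0.000001 -0.000274 = -0.000274;  D = -0.000105+0.000253i
d^4_{0,-3}: k∈[0..1] ⇒ -0.000017 +0.003621 = +0.003604;  D = +0.000411-0.003580i
d^4_{1,-3}: k∈[0..1] ⇒ +0.000274 -0.035823 = -0.035549;  D = +0.005908+0.035054i
d^4_{2,-3}: k∈[0..1] ⇒ -0.003435 +0.249073 = +0.245638;  D = -0.106462-0.221368i
d^4_{3,-3}: k∈[0..1] ⇒ +0.031593 -0.981822 = -0.950229;  D = +0.633377+0.708356i
d^4_{4,-3}: single k=0 term ⇒ -0.188281;  D = +0.159530+0.100000i
Y_4^{m'}(θ=2.0106,φ=2.0871) and Σ D·Y over m':
  (+0.0000-0.0000i)·(-0.1408-0.2611i)  (-0.0000+0.0000i)·(-0.3947-0.0086i)  (+0.0000-0.0000i)·(-0.0378+0.0632i)  (-0.0001+0.0003i)·(-0.1558-0.2744i)  (+0.0004-0.0036i)·(-0.1363+0.0000i)  (+0.0059+0.0351i)·(+0.1558-0.2744i)  (-0.1065-0.2214i)·(-0.0378-0.0632i)  (+0.6334+0.7084i)·(+0.3947-0.0086i)  (+0.1595+0.1000i)·(-0.1408+0.2611i)
Y_4^-3(R⁻¹ n̂) = +0.208133+0.321099i

Re=0.2081 Im=0.3211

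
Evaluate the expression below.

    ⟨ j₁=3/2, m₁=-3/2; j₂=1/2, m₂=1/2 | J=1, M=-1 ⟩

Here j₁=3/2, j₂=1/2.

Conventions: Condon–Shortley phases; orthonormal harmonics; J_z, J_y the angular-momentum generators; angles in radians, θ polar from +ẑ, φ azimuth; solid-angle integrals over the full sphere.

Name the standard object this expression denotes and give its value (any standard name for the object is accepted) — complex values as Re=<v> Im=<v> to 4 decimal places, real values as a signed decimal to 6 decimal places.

Clebsch–Gordan coefficient, −√(3/4) ≈ -0.866025

This is a Clebsch–Gordan (vector-coupling) coefficient.
√[3·1!2!0!/4! · 0!3!1!0!0!2!] = √(3)
  +(−1)^1/∏(1,0,2,0,0,0)! = -1/2  (running -1/2)
⟨..|..⟩ = √(3)·(-1/2) = -0.866025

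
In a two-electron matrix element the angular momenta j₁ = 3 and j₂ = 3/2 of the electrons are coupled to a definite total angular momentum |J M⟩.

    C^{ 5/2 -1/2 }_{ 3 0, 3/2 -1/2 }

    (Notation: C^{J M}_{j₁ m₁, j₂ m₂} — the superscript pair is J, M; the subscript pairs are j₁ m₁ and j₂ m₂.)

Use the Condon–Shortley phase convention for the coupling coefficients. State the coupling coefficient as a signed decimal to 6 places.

−√(6/35) = -0.414039

j₁+j₂−J=2  J+j₁−j₂=4  J−j₁+j₂=1  j₁+j₂+J+1=8
(j₁±m₁, j₂±m₂, J±M) = (3,3,1,2,2,3)
P² = 216/35
sum k=0..1:
  [0] +1/12 = 1/12
  [1] −1/4 = -1/4
S = -1/6
C² = P²·S² = 6/35 ; C = -0.414039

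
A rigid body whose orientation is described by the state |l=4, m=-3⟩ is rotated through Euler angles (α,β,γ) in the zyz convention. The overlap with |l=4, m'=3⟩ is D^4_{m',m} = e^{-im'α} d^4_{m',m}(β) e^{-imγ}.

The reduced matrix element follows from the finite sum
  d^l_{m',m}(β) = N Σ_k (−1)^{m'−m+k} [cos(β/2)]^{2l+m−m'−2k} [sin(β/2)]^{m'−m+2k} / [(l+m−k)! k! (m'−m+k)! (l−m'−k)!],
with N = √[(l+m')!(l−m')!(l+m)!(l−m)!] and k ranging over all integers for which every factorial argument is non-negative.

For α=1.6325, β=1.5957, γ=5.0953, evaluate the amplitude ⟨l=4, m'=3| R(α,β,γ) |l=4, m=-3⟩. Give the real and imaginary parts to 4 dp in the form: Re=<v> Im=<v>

First d^4_{3,-3}(β=1.5957), then the phase factors e^{-i(3)α} and e^{-i(-3)γ}:
c=cos(1.595700/2)=0.698247, s=sin(1.595700/2)=0.715857; N=√[5040·1·1·5040]=5040.000000
k: max(0,(-3)−(3))=0 … min(4+(-3),4−(3))=1
  k=0: (−1)^6·5040.0000/(720)·0.6982^2·0.7159^6 = +0.459275
  k=1: (−1)^7·5040.0000/(5040)·0.6982^0·0.7159^8 = -0.068962
d^4_{3,-3}(1.5957) = +0.459275 -0.068962 = +0.390313
Attach z-rotation phases: D = e^{-i(3)(1.6325)}·(+0.390313)·e^{-i(-3)(5.0953)} = -0.222693-0.320550i

Re=-0.2227 Im=-0.3205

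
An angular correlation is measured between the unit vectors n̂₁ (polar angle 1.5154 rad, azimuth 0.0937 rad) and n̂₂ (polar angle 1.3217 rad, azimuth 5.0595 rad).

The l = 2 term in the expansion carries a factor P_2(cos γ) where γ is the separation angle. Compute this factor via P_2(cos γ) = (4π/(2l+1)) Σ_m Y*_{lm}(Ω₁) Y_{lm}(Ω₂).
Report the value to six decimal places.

Addition theorem: P_2(cos γ) = (4π/5) Σ_m Y*_{lm}(Ω₁) Y_{lm}(Ω₂), m = −2…2:
  m=-2: (0.37835 + 0.07174j) × (-0.27883 + 0.23211j) = -0.12215 + 0.06782j  (running Σ = -0.12215 + 0.06782j)
  m=-1: (0.04252 + 0.00400j) × (0.06279 + 0.17357j) = 0.00198 + 0.00763j  (running Σ = -0.12017 + 0.07545j)
  m=0: (-0.31249 + 0.00000j) × (-0.25789 + 0.00000j) = 0.08059 + 0.00000j  (running Σ = -0.03958 + 0.07545j)
  m=1: (-0.04252 + 0.00400j) × (-0.06279 + 0.17357j) = 0.00198 - 0.00763j  (running Σ = -0.03761 + 0.06782j)
  m=2: (0.37835 - 0.07174j) × (-0.27883 - 0.23211j) = -0.12215 - 0.06782j  (running Σ = -0.15975 + 0.00000j)
Σ over m = -0.15975 + 0.00000j; ×(4π/5) → -0.40151 + 0.00000j. Real part: -0.401507

-0.401507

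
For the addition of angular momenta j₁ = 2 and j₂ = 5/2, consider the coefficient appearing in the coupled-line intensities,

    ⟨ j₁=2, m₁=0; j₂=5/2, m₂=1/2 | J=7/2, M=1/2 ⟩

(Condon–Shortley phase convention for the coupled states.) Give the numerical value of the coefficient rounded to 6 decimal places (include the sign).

-0.195180  (= −√(4/105))

j₁+j₂−J=1  J+j₁−j₂=3  J−j₁+j₂=4  j₁+j₂+J+1=9
(j₁±m₁, j₂±m₂, J±M) = (2,2,3,2,4,3)
P² = 768/35
sum k=0..1:
  [0] +1/12 = 1/12
  [1] −1/8 = -1/8
S = -1/24
C² = P²·S² = 4/105 ; C = -0.195180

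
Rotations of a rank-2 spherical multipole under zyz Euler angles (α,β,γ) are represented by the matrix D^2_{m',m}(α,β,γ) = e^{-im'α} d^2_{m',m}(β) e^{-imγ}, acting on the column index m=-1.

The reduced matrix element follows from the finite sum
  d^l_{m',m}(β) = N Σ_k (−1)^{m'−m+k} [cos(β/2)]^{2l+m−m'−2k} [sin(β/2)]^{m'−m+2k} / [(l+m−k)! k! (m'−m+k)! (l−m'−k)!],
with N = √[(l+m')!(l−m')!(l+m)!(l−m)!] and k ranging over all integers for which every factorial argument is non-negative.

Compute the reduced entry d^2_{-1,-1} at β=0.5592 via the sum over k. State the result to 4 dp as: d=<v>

d=0.6424

d^2_{-1,-1}(β=0.5592) via the finite sum:
With c≡cos(β/2)=0.961166 and s≡sin(β/2)=0.275971, N=[1·6·1·6]^{1/2}=6.000000
k: max(0,(-1)−(-1))=0 … min(2+(-1),2−(-1))=1
  k=0: (−1)^0·6.0000/(6)·0.9612^4·0.2760^0 = +0.853480
  k=1: (−1)^1·6.0000/(2)·0.9612^2·0.2760^2 = -0.211079
d^2_{-1,-1}(0.5592) = +0.853480 -0.211079 = +0.642401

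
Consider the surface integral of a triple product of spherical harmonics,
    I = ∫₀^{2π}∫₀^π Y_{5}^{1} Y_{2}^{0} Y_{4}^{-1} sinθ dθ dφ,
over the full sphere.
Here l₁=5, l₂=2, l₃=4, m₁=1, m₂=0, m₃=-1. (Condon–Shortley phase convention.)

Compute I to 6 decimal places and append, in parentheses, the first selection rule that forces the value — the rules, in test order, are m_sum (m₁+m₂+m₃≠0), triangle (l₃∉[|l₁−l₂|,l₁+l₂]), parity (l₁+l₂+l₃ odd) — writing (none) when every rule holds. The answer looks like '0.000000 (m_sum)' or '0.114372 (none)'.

0.000000 (parity)

l₁+l₂+l₃=11 is odd: 3j(l;000)=0 ⇒ I=0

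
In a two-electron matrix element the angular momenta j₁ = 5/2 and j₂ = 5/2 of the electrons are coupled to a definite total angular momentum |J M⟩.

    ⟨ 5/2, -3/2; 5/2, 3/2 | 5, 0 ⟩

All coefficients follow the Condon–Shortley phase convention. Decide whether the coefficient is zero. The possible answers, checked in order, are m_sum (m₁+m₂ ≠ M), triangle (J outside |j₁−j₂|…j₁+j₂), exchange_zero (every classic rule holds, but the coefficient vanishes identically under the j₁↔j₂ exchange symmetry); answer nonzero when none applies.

m-sum: m₁+m₂ = -3/2+3/2 = 0, M = 0  ✓
triangle: |j₁−j₂| = 0 ≤ J = 5 ≤ j₁+j₂ = 5  ✓
exchange: j₁≠j₂ or m₁≠m₂ — the exchange symmetry imposes no constraint here
value check: CG = +√(25/252) = +0.314970 ≠ 0

nonzero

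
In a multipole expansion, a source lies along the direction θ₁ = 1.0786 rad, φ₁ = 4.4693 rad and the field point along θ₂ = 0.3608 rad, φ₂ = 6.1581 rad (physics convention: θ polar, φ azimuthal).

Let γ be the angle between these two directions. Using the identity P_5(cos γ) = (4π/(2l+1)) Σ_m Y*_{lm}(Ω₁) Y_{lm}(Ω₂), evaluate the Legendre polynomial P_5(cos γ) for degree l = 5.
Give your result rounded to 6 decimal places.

Summing Y*_{l m}(θ₁,φ₁)·Y_{l m}(θ₂,φ₂) over m ∈ [−5, 5]; prefactor 4π/(2·5+1) = 1.142397:
  m=-5: (-0.23133 - 0.08585j) × (0.00206 + 0.00149j) = -0.00035 - 0.00052j  (running Σ = -0.00035 - 0.00052j)
  m=-4: (0.23571 - 0.34569j) × (0.01871 + 0.01023j) = 0.00795 - 0.00406j  (running Σ = 0.00760 - 0.00458j)
  m=-3: (0.15933 + 0.17831j) × (0.09740 + 0.03837j) = 0.00868 + 0.02348j  (running Σ = 0.01628 + 0.01890j)
  m=-2: (0.18152 - 0.09593j) × (0.31134 + 0.07955j) = 0.06414 - 0.01543j  (running Σ = 0.08042 + 0.00348j)
  m=-1: (0.07332 + 0.29565j) × (0.54259 + 0.06823j) = 0.01961 + 0.16542j  (running Σ = 0.10003 + 0.16890j)
  m=0: (0.13870 + 0.00000j) × (0.21878 + 0.00000j) = 0.03035 + 0.00000j  (running Σ = 0.13038 + 0.16890j)
  m=1: (-0.07332 + 0.29565j) × (-0.54259 + 0.06823j) = 0.01961 - 0.16542j  (running Σ = 0.14999 + 0.00348j)
  m=2: (0.18152 + 0.09593j) × (0.31134 - 0.07955j) = 0.06414 + 0.01543j  (running Σ = 0.21413 + 0.01890j)
  m=3: (-0.15933 + 0.17831j) × (-0.09740 + 0.03837j) = 0.00868 - 0.02348j  (running Σ = 0.22281 - 0.00458j)
  m=4: (0.23571 + 0.34569j) × (0.01871 - 0.01023j) = 0.00795 + 0.00406j  (running Σ = 0.23076 - 0.00052j)
  m=5: (0.23133 - 0.08585j) × (-0.00206 + 0.00149j) = -0.00035 + 0.00052j  (running Σ = 0.23041 + 0.00000j)
Accumulated sum 0.23041 + 0.00000j; after 4π/(2l+1) scaling, 0.26322 + 0.00000j ⇒ P_5 = 0.263220

0.263220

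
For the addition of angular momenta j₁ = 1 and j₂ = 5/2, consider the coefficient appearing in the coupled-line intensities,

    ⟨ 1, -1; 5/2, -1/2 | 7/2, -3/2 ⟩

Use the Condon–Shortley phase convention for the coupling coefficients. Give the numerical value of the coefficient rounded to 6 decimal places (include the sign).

triangle: 0!×2!×5!/8! = 240/40320
(j±m)!: 0!×2!×2!×3!×2!×5! = 5760
prefactor² = (2J+1)×Δ×N² = 1920/7
  k=0: +1/(0!×0!×2!×2!×0!×3!) = 1/24
Σ = 1/24  ⇒  CG² = 1920/7×(1/24)² = 10/21
CG = +√(10/21) = +0.690066

+√(10/21) = +0.690066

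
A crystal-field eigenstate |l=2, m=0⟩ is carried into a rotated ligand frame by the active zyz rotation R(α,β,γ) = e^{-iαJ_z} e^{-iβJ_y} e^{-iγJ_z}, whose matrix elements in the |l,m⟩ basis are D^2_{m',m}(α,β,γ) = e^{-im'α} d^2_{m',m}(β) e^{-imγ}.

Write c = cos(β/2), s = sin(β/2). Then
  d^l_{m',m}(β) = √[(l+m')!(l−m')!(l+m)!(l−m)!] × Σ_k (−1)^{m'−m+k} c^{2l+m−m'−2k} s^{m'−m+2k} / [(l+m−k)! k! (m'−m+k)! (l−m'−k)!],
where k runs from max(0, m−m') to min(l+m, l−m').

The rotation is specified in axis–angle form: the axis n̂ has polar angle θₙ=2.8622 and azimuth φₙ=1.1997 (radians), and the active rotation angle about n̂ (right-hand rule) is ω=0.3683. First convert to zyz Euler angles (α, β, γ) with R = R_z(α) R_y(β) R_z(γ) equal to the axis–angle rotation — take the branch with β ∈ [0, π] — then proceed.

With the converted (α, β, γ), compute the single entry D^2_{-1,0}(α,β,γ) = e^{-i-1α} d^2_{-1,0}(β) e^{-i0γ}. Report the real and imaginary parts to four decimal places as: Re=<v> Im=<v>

Axis–angle → zyz. n̂ = (sinθₙcosφₙ, sinθₙsinφₙ, cosθₙ) = (+0.100005, +0.257000, -0.961223), ω = 0.3683.
R = I cosω + sinω [n̂]ₓ + (1−cosω) n̂n̂ᵀ gives
  R = [+0.933611, +0.347793, +0.086082; -0.344346, +0.937370, -0.052571; -0.098974, +0.019439, +0.994900]
β = atan2(√(R₁₃²+R₂₃²), R₃₃) = 0.101037; α = atan2(R₂₃, R₁₃) mod 2π = 5.734928; γ = atan2(R₃₂, −R₃₁) mod 2π = 0.193936
D^2_{-1,0}(5.7349,0.1010,0.1939) = e^{-i·-1·5.7349}·d^2_{-1,0}(0.1010)·e^{-i·0·0.1939}. Compute d first:
Half-angle: c=0.998724, s=0.050497. N=√(1·6·2·2)=4.898979
The bounds max(0,m−m')=1 and min(l+m,l−m')=2 give 2 terms
  k=1: (−1)^0·4.8990/(2)·0.9987^3·0.0505^1 = +0.123219
  k=2: (−1)^1·4.8990/(2)·0.9987^1·0.0505^3 = -0.000315
d^2_{-1,0}(0.1010) = +0.123219 -0.000315 = +0.122904
D = (+0.853434-0.521200i)·(+0.122904)·(+1.000000+0.000000i) = +0.104890-0.064057i

Re=0.1049 Im=-0.0641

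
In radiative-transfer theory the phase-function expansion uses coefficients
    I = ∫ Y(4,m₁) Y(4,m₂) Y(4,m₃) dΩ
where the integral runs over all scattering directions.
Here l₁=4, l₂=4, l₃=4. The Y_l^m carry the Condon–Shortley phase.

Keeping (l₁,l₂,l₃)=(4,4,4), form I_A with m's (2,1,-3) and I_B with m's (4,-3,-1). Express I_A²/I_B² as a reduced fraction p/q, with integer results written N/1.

1/7

Same 4,4,4: normalisation and zero-m 3j drop out of the ratio.
A: Δ: 4! 4! 4! / 13! → 1/450450; sum: t=1:−1/864 t=2:+1/576 = 1/1728; 3j²(4 4 4; 2 1 -3) = Δ·Π!·Σ² = 5/1287  (sign -1)
B: Δ: 4! 4! 4! / 13! → 1/450450; sum: t=0:+1/3456 = 1/3456; 3j²(4 4 4; 4 -3 -1) = Δ·Π!·Σ² = 35/1287  (sign -1)
I_A²/I_B² = (5/1287)/(35/1287) = 1/7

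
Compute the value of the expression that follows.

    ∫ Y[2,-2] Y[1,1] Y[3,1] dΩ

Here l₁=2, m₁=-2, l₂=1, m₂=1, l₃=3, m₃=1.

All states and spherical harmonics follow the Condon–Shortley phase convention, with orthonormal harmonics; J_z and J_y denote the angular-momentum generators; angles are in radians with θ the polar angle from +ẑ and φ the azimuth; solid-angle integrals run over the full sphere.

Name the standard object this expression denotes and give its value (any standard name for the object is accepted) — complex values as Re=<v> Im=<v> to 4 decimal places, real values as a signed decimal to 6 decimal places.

Gaunt coefficient, -0.082589

This is a Gaunt coefficient — the integral of a triple product of spherical harmonics over the sphere.
m-sum 0 ✓  L=6 even ✓  1≤3≤3 ✓
Π(2lᵢ+1) = 5×3×7 = 105
triangle coeff Δ(2,1,3) = 1/105
Σ_t [0,0]: t=0:+1/4 = 1/4
(3j)²=3/35 [(2 1 3; 0 0 0)], sign=-1
Σ_t [0,0]: t=0:+1/48 = 1/48
(3j)²=1/105 [(2 1 3; -2 1 1)], sign=+1
⇒ 4πI² = 3/35
I = (-1)√(3/35/(4π)) = -0.08258890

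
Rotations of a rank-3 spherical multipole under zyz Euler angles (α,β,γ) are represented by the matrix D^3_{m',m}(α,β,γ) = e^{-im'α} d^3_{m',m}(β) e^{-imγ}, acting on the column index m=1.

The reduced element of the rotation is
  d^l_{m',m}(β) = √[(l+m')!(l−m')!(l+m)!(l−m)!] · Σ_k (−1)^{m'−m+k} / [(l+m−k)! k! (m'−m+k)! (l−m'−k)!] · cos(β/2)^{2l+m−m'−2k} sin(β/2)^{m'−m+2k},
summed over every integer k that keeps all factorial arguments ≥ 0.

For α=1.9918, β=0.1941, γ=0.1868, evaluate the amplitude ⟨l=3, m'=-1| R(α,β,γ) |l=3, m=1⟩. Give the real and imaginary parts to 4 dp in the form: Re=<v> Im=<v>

D^3_{-1,1}(1.9918,0.1941,0.1868) = e^{-i·-1·1.9918}·d^3_{-1,1}(0.1941)·e^{-i·1·0.1868}. Compute d first:
With c≡cos(β/2)=0.995294 and s≡sin(β/2)=0.096898, N=[2·24·24·2]^{1/2}=48.000000
k∈{2,3,4} keeps every argument non-negative
  k=2: (−1)^0·48.0000/(8)·0.9953^4·0.0969^2 = +0.055282
  k=3: (−1)^1·48.0000/(6)·0.9953^2·0.0969^4 = -0.000699
  k=4: (−1)^2·48.0000/(48)·0.9953^0·0.0969^6 = +0.000001
d^3_{-1,1}(0.1941) = +0.055282 -0.000699 +0.000001 = +0.054584
Phases: e^{-i·(-1)·1.9918}=-0.408677+0.912679i, e^{-i·(1)·0.1868}=+0.982604-0.185716i ⇒ D=-0.012667+0.053094i

Re=-0.0127 Im=0.0531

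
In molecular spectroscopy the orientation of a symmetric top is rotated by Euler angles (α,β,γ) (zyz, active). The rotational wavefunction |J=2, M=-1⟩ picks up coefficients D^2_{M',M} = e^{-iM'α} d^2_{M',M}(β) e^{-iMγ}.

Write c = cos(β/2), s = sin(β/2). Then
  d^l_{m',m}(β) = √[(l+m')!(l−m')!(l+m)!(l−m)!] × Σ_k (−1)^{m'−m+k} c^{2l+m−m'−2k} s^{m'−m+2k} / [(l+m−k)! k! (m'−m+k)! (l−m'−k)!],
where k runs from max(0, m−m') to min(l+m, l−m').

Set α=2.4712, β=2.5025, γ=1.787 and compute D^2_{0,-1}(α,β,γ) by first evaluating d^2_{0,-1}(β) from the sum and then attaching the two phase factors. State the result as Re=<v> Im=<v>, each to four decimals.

Split into d^2_{0,-1}(β=2.5025) × two z-phases.
c=cos(2.502500/2)=0.314136, s=sin(2.502500/2)=0.949378; N=√[2·2·1·6]=4.898979
k: max(0,(-1)−(0))=0 … min(2+(-1),2−(0))=1
  k=0: (−1)^1·4.8990/(2)·0.3141^3·0.9494^1 = -0.072089
  k=1: (−1)^2·4.8990/(2)·0.3141^1·0.9494^3 = +0.658432
d^2_{0,-1}(2.5025) = -0.072089 +0.658432 = +0.586343
Attach z-rotation phases: D = e^{-i(0)(2.4712)}·(+0.586343)·e^{-i(-1)(1.7870)} = -0.125784+0.572692i

Re=-0.1258 Im=0.5727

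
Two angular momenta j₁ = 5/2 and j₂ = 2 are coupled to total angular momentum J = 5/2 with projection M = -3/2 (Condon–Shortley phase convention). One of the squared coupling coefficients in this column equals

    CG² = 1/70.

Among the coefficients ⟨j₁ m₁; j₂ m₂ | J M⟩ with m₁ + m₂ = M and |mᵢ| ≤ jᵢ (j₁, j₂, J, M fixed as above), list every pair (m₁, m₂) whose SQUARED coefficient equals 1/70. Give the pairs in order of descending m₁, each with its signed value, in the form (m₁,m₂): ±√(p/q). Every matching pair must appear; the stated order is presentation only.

Admissible pairs with m₁+m₂ = M = -3/2: (-5/2,1), (-3/2,0), (-1/2,-1), (1/2,-2)
  (m₁,m₂)=(1/2,-2): CG² = 27/70, CG = +√(27/70)
  (m₁,m₂)=(-1/2,-1): CG² = 6/35, CG = −√(6/35)
  (m₁,m₂)=(-3/2,0): CG² = 1/70, CG = −√(1/70)   ← matches the target
  (m₁,m₂)=(-5/2,1): CG² = 3/7, CG = +√(3/7)
Pairs with CG² = 1/70: (-3/2,0): −√(1/70)

(-3/2,0): −√(1/70)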